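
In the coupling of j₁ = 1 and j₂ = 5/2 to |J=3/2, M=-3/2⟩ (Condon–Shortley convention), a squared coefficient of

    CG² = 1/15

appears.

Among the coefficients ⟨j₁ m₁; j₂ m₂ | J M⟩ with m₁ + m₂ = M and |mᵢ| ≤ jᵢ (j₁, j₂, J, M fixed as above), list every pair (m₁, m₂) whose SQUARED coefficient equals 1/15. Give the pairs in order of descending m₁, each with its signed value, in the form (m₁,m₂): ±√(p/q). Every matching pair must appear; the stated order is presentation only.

(-1,-1/2): +√(1/15)

Admissible pairs with m₁+m₂ = M = -3/2: (-1,-1/2), (0,-3/2), (1,-5/2)
  (m₁,m₂)=(1,-5/2): CG² = 2/3, CG = +√(2/3)
  (m₁,m₂)=(0,-3/2): CG² = 4/15, CG = −√(4/15)
  (m₁,m₂)=(-1,-1/2): CG² = 1/15, CG = +√(1/15)   ← matches the target
Pairs with CG² = 1/15: (-1,-1/2): +√(1/15)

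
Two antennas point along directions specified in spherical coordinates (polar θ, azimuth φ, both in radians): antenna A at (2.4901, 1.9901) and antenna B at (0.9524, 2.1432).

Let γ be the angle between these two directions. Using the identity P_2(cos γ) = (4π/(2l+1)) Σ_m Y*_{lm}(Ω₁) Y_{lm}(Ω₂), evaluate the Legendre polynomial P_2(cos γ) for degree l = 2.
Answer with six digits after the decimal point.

Term-by-term m-sum for l=2 (normalisation 4π/5 = 2.513274):
  [-2]  conj(Y_{2,-2})(Ω₁) = -0.094946-0.105629i ; Y_{2,-2}(Ω₂) = -0.105972+0.233534i ; Δ = +0.034730-0.010979i
  [-1]  conj(Y_{2,-1})(Ω₁) = +0.151656-0.340235i ; Y_{2,-1}(Ω₂) = -0.197665-0.306759i ; Δ = -0.134347+0.020731i
  [+0]  conj(Y_{2,0})(Ω₁) = +0.282885-0.000000i ; Y_{2,0}(Ω₂) = +0.002604+0.000000i ; Δ = +0.000737+0.000000i
  [+1]  conj(Y_{2,1})(Ω₁) = -0.151656-0.340235i ; Y_{2,1}(Ω₂) = +0.197665-0.306759i ; Δ = -0.134347-0.020731i
  [+2]  conj(Y_{2,2})(Ω₁) = -0.094946+0.105629i ; Y_{2,2}(Ω₂) = -0.105972-0.233534i ; Δ = +0.034730+0.010979i
Accumulated sum -0.198499+0.000000i; after 4π/(2l+1) scaling, -0.498881+0.000000i ⇒ P_2 = -0.498881

-0.498881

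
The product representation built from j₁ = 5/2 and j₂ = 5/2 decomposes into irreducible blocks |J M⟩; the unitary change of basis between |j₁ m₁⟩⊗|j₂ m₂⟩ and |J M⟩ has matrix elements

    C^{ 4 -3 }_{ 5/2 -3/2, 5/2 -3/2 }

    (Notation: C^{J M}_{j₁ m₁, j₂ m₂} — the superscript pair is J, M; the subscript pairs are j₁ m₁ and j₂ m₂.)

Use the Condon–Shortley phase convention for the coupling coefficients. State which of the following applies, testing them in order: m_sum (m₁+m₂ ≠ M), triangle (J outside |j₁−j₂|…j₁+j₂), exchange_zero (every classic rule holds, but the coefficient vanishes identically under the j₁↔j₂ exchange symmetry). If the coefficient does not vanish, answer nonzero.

exchange_zero

m-sum: m₁+m₂ = -3/2+(-3/2) = -3, M = -3  ✓
triangle: |j₁−j₂| = 0 ≤ J = 4 ≤ j₁+j₂ = 5  ✓
exchange: j₁=j₂ and m₁=m₂, and (−1)^(j₁+j₂−J) = (−1)^1 = −1 forces ⟨j₁m₁;j₂m₂|JM⟩ = −⟨j₂m₂;j₁m₁|JM⟩ = −⟨j₁m₁;j₂m₂|JM⟩ ⇒ the coefficient vanishes identically
Racah sum check: Σ_k collapses to 0 ⇒ CG = 0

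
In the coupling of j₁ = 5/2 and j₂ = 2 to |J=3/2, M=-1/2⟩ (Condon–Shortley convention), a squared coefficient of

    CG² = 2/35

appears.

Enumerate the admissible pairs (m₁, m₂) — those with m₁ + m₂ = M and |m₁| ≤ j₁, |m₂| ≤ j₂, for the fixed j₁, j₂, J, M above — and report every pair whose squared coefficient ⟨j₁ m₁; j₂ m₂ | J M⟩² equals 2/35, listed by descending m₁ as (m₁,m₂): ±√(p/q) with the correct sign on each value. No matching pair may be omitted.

(-1/2,0): +√(2/35)

Admissible pairs with m₁+m₂ = M = -1/2: (-5/2,2), (-3/2,1), (-1/2,0), (1/2,-1), (3/2,-2)
  (m₁,m₂)=(3/2,-2): CG² = 32/105, CG = +√(32/105)
  (m₁,m₂)=(1/2,-1): CG² = 5/21, CG = −√(5/21)
  (m₁,m₂)=(-1/2,0): CG² = 2/35, CG = +√(2/35)   ← matches the target
  (m₁,m₂)=(-3/2,1): CG² = 2/105, CG = +√(2/105)
  (m₁,m₂)=(-5/2,2): CG² = 8/21, CG = −√(8/21)
Pairs with CG² = 2/35: (-1/2,0): +√(2/35)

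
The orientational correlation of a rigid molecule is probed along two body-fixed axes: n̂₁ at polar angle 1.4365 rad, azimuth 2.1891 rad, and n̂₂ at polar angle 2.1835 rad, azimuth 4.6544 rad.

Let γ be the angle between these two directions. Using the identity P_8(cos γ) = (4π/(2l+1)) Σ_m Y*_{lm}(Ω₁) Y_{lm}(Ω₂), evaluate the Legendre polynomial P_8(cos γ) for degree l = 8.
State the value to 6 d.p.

0.295303

Term-by-term m-sum for l=8 (normalisation 4π/17 = 0.739198):
  [-8]  conj(Y_{8,-8})(Ω₁) = 0.11119 - 0.46638j ; Y_{8,-8}(Ω₂) = 0.09249 + 0.04628j ; Δ = 0.03187 - 0.03799j
  [-7]  conj(Y_{8,-7})(Ω₁) = -0.24022 + 0.09714j ; Y_{8,-7}(Ω₂) = -0.11483 + 0.26717j ; Δ = 0.00163 - 0.07533j
  [-6]  conj(Y_{8,-6})(Ω₁) = -0.21970 - 0.14027j ; Y_{8,-6}(Ω₂) = -0.42018 - 0.15240j ; Δ = 0.07094 + 0.09242j
  [-5]  conj(Y_{8,-5})(Ω₁) = 0.01423 + 0.28384j ; Y_{8,-5}(Ω₂) = 0.09606 - 0.32198j ; Δ = 0.09276 + 0.02269j
  [-4]  conj(Y_{8,-4})(Ω₁) = -0.14206 + 0.11217j ; Y_{8,-4}(Ω₂) = -0.07216 - 0.01705j ; Δ = 0.01216 - 0.00567j
  [-3]  conj(Y_{8,-3})(Ω₁) = 0.27821 + 0.08124j ; Y_{8,-3}(Ω₂) = 0.06346 - 0.36111j ; Δ = 0.04699 - 0.09531j
  [-2]  conj(Y_{8,-2})(Ω₁) = 0.04712 + 0.13572j ; Y_{8,-2}(Ω₂) = 0.11884 + 0.01385j ; Δ = 0.00372 + 0.01678j
  [-1]  conj(Y_{8,-1})(Ω₁) = 0.16851 - 0.23689j ; Y_{8,-1}(Ω₂) = 0.01830 - 0.31527j ; Δ = -0.07160 - 0.05746j
  [+0]  conj(Y_{8,0})(Ω₁) = 0.13240 + 0.00000j ; Y_{8,0}(Ω₂) = 0.17030 + 0.00000j ; Δ = 0.02255 + 0.00000j
  [+1]  conj(Y_{8,1})(Ω₁) = -0.16851 - 0.23689j ; Y_{8,1}(Ω₂) = -0.01830 - 0.31527j ; Δ = -0.07160 + 0.05746j
  [+2]  conj(Y_{8,2})(Ω₁) = 0.04712 - 0.13572j ; Y_{8,2}(Ω₂) = 0.11884 - 0.01385j ; Δ = 0.00372 - 0.01678j
  [+3]  conj(Y_{8,3})(Ω₁) = -0.27821 + 0.08124j ; Y_{8,3}(Ω₂) = -0.06346 - 0.36111j ; Δ = 0.04699 + 0.09531j
  [+4]  conj(Y_{8,4})(Ω₁) = -0.14206 - 0.11217j ; Y_{8,4}(Ω₂) = -0.07216 + 0.01705j ; Δ = 0.01216 + 0.00567j
  [+5]  conj(Y_{8,5})(Ω₁) = -0.01423 + 0.28384j ; Y_{8,5}(Ω₂) = -0.09606 - 0.32198j ; Δ = 0.09276 - 0.02269j
  [+6]  conj(Y_{8,6})(Ω₁) = -0.21970 + 0.14027j ; Y_{8,6}(Ω₂) = -0.42018 + 0.15240j ; Δ = 0.07094 - 0.09242j
  [+7]  conj(Y_{8,7})(Ω₁) = 0.24022 + 0.09714j ; Y_{8,7}(Ω₂) = 0.11483 + 0.26717j ; Δ = 0.00163 + 0.07533j
  [+8]  conj(Y_{8,8})(Ω₁) = 0.11119 + 0.46638j ; Y_{8,8}(Ω₂) = 0.09249 - 0.04628j ; Δ = 0.03187 + 0.03799j
Σ over m = 0.39949 + 0.00000j; ×(4π/17) → 0.29530 + 0.00000j. Real part: 0.295303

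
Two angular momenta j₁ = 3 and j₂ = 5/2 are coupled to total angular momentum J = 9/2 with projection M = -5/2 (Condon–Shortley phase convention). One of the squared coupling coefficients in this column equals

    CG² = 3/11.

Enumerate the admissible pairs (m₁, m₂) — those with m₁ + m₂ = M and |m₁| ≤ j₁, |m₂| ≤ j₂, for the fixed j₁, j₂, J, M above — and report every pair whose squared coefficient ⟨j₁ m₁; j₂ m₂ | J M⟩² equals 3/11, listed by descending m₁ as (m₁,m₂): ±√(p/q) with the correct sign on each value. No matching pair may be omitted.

(-3,1/2): −√(3/11)

Admissible pairs with m₁+m₂ = M = -5/2: (-3,1/2), (-2,-1/2), (-1,-3/2), (0,-5/2)
  (m₁,m₂)=(0,-5/2): CG² = 25/66, CG = +√(25/66)
  (m₁,m₂)=(-1,-3/2): CG² = 10/99, CG = +√(10/99)
  (m₁,m₂)=(-2,-1/2): CG² = 49/198, CG = −√(49/198)
  (m₁,m₂)=(-3,1/2): CG² = 3/11, CG = −√(3/11)   ← matches the target
Pairs with CG² = 3/11: (-3,1/2): −√(3/11)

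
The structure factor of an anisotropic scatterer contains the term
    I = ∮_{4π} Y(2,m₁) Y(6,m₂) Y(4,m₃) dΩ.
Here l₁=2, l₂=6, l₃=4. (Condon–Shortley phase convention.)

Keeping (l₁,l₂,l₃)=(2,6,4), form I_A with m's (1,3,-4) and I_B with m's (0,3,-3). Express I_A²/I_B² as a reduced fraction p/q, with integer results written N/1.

Shared (l₁,l₂,l₃)=(2,6,4): N and (l;000)² cancel in I_A²/I_B².
A: Δ = 4!·0!·8!/13! = 1/6435; Racah Σ t=1..1: t=1:−1/241920 = -1/241920; ⇒ 3j(2 6 4; 1 3 -4)² = 1/715, sgn -1
B: Δ = 4!·0!·8!/13! = 1/6435; Racah Σ t=2..2: t=2:+1/20160 = 1/20160; ⇒ 3j(2 6 4; 0 3 -3)² = 12/715, sgn -1
I_A²/I_B² = (1/715)/(12/715) = 1/12

1/12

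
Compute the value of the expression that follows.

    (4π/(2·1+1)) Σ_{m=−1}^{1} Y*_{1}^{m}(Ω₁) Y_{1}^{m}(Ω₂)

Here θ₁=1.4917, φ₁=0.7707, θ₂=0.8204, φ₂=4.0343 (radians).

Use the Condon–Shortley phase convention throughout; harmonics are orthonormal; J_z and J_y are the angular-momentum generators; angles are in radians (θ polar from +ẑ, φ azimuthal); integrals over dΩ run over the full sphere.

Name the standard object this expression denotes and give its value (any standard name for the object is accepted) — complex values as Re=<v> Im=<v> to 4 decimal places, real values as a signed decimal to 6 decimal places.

This sum is the spherical-harmonic addition theorem: it equals the Legendre polynomial P_l(cos γ) of the angle γ between the two directions.
Summing Y*_{l m}(θ₁,φ₁)·Y_{l m}(θ₂,φ₂) over m ∈ [−1, 1]; prefactor 4π/(2·1+1) = 4.188790:
  m=-1: (0.24709 + 0.23993j) × (-0.15852 + 0.19680j) = -0.08639 + 0.01059j  (running Σ = -0.08639 + 0.01059j)
  m=0: (0.03861 + 0.00000j) × (0.33319 + 0.00000j) = 0.01286 + 0.00000j  (running Σ = -0.07352 + 0.01059j)
  m=1: (-0.24709 + 0.23993j) × (0.15852 + 0.19680j) = -0.08639 - 0.01059j  (running Σ = -0.15991 + 0.00000j)
Σ over m = -0.15991 + 0.00000j; ×(4π/3) → -0.66983 + 0.00000j. Real part: -0.669830

Legendre polynomial (addition theorem), -0.669830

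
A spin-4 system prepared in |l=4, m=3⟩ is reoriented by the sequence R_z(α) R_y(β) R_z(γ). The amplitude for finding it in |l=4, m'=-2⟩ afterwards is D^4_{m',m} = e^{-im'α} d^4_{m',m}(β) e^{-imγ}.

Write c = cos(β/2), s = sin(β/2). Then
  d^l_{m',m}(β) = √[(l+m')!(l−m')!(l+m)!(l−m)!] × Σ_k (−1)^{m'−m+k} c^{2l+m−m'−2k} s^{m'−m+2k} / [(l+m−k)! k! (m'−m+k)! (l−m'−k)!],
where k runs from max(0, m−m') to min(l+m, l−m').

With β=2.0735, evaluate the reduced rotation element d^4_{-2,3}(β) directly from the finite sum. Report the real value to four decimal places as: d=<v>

d=0.0328

d^4_{-2,3}(β=2.0735) via the finite sum:
Half-angle: c=0.509020, s=0.860754. N=√(2·720·5040·1)=2693.993318
The bounds max(0,m−m')=5 and min(l+m,l−m')=6 give 2 terms
  k=5: (−1)^0·2693.9933/(240)·0.5090^3·0.8608^5 = +0.699499
  k=6: (−1)^1·2693.9933/(720)·0.5090^1·0.8608^7 = -0.666736
d^4_{-2,3}(2.0735) = +0.699499 -0.666736 = +0.032763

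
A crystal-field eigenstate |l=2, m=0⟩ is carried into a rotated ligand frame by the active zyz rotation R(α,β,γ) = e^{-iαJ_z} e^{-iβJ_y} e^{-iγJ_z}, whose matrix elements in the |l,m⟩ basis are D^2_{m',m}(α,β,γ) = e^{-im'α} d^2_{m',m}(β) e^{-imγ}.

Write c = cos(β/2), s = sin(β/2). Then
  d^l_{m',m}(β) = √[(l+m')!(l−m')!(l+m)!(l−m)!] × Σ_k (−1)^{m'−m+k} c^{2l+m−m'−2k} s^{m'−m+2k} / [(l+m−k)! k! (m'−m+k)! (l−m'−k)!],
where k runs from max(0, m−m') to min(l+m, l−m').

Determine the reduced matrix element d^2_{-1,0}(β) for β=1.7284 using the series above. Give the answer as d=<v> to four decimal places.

d=-0.1898

d^2_{-1,0}(β=1.7284) via the finite sum:
c=cos(1.728400/2)=0.649249, s=sin(1.728400/2)=0.760576; N=√[1·6·2·2]=4.898979
Admissible k: 1..2 (factorial args all ≥0)
  k=1: (−1)^0·4.8990/(2)·0.6492^3·0.7606^1 = +0.509861
  k=2: (−1)^1·4.8990/(2)·0.6492^1·0.7606^3 = -0.699705
d^2_{-1,0}(1.7284) = +0.509861 -0.699705 = -0.189844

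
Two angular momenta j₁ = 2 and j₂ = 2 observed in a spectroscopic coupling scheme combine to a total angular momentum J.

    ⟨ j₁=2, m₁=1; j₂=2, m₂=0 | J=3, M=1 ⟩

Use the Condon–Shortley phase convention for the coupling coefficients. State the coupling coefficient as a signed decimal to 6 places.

+0.447214  (= +√(1/5))

j₁+j₂−J=1  J+j₁−j₂=3  J−j₁+j₂=3  j₁+j₂+J+1=8
(j₁±m₁, j₂±m₂, J±M) = (3,1,2,2,4,2)
P² = 36/5
sum k=0..1:
  [0] +1/4 = 1/4
  [1] −1/12 = -1/12
S = 1/6
C² = P²·S² = 1/5 ; C = +0.447214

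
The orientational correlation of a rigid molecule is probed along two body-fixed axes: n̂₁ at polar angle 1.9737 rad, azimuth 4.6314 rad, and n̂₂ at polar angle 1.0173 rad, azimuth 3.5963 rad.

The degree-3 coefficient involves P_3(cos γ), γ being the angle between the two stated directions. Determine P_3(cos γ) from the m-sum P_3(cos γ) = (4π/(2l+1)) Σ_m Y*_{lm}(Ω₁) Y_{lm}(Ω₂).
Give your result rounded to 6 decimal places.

-0.271953

Expand P_3 via completeness: Σ_{m} conj(Y_{3,m}) at Ω₁ times Y_{3,m} at Ω₂ —
  m=-3: Y*=+0.078144+0.315269i  Y=-0.052708+0.251388i  product -0.083374+0.003027i
  m=-2: Y*=+0.334669-0.054688i  Y=+0.238788-0.306799i  product +0.063137-0.115735i
  m=-1: Y*=+0.005564+0.068547i  Y=-0.094256+0.046079i  product -0.003683-0.006205i
  m=+0: Y*=+0.326485-0.000000i  Y=-0.317471+0.000000i  product -0.103650+0.000000i
  m=+1: Y*=-0.005564+0.068547i  Y=+0.094256+0.046079i  product -0.003683+0.006205i
  m=+2: Y*=+0.334669+0.054688i  Y=+0.238788+0.306799i  product +0.063137+0.115735i
  m=+3: Y*=-0.078144+0.315269i  Y=+0.052708+0.251388i  product -0.083374-0.003027i
Σ over m = -0.151489+0.000000i; ×(4π/7) → -0.271953+0.000000i. Real part: -0.271953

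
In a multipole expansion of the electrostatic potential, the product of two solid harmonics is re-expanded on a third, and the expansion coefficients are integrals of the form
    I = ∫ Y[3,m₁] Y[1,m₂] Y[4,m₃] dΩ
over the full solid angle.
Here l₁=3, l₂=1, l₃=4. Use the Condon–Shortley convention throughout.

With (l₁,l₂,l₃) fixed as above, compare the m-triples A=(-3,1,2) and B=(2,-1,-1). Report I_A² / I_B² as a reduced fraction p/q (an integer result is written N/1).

1/3

Shared (l₁,l₂,l₃)=(3,1,4): N and (l;000)² cancel in I_A²/I_B².
A: Δ = 0!·6!·2!/9! = 1/252; Racah Σ t=0..0: t=0:+1/1440 = 1/1440; ⇒ 3j(3 1 4; -3 1 2)² = 1/252, sgn +1
B: Δ = 0!·6!·2!/9! = 1/252; Racah Σ t=0..0: t=0:+1/240 = 1/240; ⇒ 3j(3 1 4; 2 -1 -1)² = 1/84, sgn -1
I_A²/I_B² = (1/252)/(1/84) = 1/3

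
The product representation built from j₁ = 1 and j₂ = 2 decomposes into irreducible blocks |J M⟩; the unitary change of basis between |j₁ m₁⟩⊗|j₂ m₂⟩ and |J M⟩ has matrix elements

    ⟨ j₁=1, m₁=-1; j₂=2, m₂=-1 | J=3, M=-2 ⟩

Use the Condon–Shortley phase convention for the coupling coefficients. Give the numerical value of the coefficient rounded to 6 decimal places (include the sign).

+0.816497

j₁+j₂−J=0  J+j₁−j₂=2  J−j₁+j₂=4  j₁+j₂+J+1=7
(j₁±m₁, j₂±m₂, J±M) = (0,2,1,3,1,5)
P² = 96
sum k=0..0:
  [0] +1/12 = 1/12
S = 1/12
C² = P²·S² = 2/3 ; C = +0.816497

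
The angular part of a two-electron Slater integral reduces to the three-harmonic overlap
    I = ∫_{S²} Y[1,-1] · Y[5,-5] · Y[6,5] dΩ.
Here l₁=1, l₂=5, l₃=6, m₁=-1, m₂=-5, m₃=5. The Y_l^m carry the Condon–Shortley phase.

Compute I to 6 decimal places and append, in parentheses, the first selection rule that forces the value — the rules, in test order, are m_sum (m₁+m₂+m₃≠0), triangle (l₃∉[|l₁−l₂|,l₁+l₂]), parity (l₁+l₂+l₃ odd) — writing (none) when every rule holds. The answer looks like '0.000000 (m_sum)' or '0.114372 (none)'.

0.000000 (m_sum)

m-sum = -1 − 5 + 5 = -1 ≠ 0 ⇒ I = 0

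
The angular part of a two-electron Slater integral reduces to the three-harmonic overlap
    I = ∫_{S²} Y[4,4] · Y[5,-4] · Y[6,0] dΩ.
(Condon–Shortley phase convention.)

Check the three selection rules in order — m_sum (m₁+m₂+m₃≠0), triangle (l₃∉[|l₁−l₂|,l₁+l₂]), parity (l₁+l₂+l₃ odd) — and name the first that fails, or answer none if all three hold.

parity

Σmᵢ = 0  ✓
l₃∈[|l₁−l₂|,l₁+l₂]=[1,9], have l₃=6  ✓
Σlᵢ = 15 ⇒ odd  ✗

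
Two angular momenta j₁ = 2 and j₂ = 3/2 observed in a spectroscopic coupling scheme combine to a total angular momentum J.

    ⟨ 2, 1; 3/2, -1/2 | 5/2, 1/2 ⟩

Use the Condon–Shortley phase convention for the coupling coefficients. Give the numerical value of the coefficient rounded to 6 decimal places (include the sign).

+0.597614

√[6·1!3!2!/7! · 3!1!1!2!3!2!] = √(72/35)
  +(−1)^0/∏(0,1,1,1,2,1)! = 1/2  (running 1/2)
  +(−1)^1/∏(1,0,0,0,3,2)! = -1/12  (running 5/12)
⟨..|..⟩ = √(72/35)·(5/12) = +0.597614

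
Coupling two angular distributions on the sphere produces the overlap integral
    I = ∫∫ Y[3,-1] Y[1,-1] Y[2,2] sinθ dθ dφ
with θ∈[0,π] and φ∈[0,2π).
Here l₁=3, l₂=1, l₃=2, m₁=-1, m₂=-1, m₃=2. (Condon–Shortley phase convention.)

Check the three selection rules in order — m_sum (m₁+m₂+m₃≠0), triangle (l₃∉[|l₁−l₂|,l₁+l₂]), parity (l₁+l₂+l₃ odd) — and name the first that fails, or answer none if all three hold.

none

Σmᵢ = 0  ✓
l₃∈[|l₁−l₂|,l₁+l₂]=[2,4], have l₃=2  ✓
Σlᵢ = 6 ⇒ even  ✓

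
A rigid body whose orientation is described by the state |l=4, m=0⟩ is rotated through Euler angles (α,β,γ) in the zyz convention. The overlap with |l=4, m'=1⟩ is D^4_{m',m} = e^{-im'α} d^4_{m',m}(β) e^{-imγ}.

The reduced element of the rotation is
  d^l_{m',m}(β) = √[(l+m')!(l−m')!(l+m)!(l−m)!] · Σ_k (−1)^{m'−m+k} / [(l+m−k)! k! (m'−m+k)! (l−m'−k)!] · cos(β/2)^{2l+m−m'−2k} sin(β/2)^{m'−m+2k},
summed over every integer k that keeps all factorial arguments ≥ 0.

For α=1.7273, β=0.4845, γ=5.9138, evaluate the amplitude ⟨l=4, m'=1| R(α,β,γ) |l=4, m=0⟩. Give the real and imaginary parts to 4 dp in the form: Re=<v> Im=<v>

D^4_{1,0}(1.7273,0.4845,5.9138) = e^{-i·1·1.7273}·d^4_{1,0}(0.4845)·e^{-i·0·5.9138}. Compute d first:
Half-angle: c=0.970801, s=0.239888. N=√(120·6·24·24)=643.987578
k: max(0,(0)−(1))=0 … min(4+(0),4−(1))=3
  k=0: (−1)^1·643.9876/(144)·0.9708^7·0.2399^1 = -0.871833
  k=1: (−1)^2·643.9876/(24)·0.9708^5·0.2399^3 = +0.319403
  k=2: (−1)^3·643.9876/(24)·0.9708^3·0.2399^5 = -0.019503
  k=3: (−1)^4·643.9876/(144)·0.9708^1·0.2399^7 = +0.000198
d^4_{1,0}(0.4845) = -0.871833 +0.319403 -0.019503 +0.000198 = -0.571734
D = (-0.155866-0.987778i)·(-0.571734)·(+1.000000+0.000000i) = +0.089114+0.564746i

Re=0.0891 Im=0.5647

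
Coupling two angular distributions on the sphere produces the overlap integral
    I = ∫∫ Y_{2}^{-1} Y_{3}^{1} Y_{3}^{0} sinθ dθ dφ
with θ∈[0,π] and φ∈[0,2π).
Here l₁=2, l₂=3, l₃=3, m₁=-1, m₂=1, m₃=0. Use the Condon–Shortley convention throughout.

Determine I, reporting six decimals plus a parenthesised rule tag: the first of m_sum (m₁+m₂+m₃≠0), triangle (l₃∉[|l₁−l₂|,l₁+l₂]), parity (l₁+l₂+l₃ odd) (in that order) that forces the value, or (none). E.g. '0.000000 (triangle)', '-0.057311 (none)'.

-0.059471 (none)

Checks pass: Σm=0; 8 even; l₃=3∈[1,5].
(2·2+1)(2·3+1)(2·3+1) = 245
Δ: 2! 2! 4! / 9! → 1/3780
sum: t=0:+1/24 t=1:−1/4 t=2:+1/24 = -1/6
3j²(2 3 3; 0 0 0) = Δ·Π!·Σ² = 4/105  (sign +1)
sum: t=1:−1/12 t=2:+1/8 = 1/24
3j²(2 3 3; -1 1 0) = Δ·Π!·Σ² = 1/210  (sign -1)
combine: 4πI² = 245·4/105·1/210 = 2/45
take √, sign -1: I = -0.05947080
No selection rule forces the value: the integral is nonzero (none).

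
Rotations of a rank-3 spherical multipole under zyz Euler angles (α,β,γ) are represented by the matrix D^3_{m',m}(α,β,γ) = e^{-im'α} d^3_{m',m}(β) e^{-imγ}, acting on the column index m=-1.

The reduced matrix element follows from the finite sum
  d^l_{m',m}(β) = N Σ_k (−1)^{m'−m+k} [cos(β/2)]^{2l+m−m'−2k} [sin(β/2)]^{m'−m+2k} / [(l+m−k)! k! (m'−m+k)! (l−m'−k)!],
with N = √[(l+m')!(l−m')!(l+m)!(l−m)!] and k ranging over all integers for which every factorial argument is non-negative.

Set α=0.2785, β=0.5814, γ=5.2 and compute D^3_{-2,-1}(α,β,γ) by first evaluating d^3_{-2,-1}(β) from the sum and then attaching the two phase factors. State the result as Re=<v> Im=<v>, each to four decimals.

Re=0.5193 Im=-0.3016

Split into d^3_{-2,-1}(β=0.5814) × two z-phases.
Half-angle: c=0.958043, s=0.286623. N=√(1·120·2·24)=75.894664
Admissible k: 1..2 (factorial args all ≥0)
  k=1: (−1)^0·75.8947/(24)·0.9580^5·0.2866^1 = +0.731538
  k=2: (−1)^1·75.8947/(12)·0.9580^3·0.2866^3 = -0.130954
d^3_{-2,-1}(0.5814) = +0.731538 -0.130954 = +0.600584
Attach z-rotation phases: D = e^{-i(-2)(0.2785)}·(+0.600584)·e^{-i(-1)(5.2000)} = +0.519343-0.301636i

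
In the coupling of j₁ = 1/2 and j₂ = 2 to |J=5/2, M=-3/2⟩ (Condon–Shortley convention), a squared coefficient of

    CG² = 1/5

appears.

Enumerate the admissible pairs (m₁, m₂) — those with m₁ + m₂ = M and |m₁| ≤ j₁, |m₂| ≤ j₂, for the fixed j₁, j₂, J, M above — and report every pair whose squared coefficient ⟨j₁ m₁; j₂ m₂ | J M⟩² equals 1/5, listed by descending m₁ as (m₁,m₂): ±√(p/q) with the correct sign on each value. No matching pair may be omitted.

Admissible pairs with m₁+m₂ = M = -3/2: (-1/2,-1), (1/2,-2)
  (m₁,m₂)=(1/2,-2): CG² = 1/5, CG = +√(1/5)   ← matches the target
  (m₁,m₂)=(-1/2,-1): CG² = 4/5, CG = +√(4/5)
Pairs with CG² = 1/5: (1/2,-2): +√(1/5)

(1/2,-2): +√(1/5)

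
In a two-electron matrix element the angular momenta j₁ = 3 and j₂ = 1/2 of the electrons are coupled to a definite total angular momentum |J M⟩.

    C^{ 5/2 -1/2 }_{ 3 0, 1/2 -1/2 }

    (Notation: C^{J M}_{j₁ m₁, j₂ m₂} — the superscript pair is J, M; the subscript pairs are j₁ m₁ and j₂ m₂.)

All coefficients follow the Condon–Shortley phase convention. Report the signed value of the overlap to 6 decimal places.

+0.654654  (= +√(3/7))

√[6·1!5!0!/7! · 3!3!0!1!2!3!] = √(432/7)
  +(−1)^0/∏(0,1,3,0,2,0)! = 1/12  (running 1/12)
⟨..|..⟩ = √(432/7)·(1/12) = +0.654654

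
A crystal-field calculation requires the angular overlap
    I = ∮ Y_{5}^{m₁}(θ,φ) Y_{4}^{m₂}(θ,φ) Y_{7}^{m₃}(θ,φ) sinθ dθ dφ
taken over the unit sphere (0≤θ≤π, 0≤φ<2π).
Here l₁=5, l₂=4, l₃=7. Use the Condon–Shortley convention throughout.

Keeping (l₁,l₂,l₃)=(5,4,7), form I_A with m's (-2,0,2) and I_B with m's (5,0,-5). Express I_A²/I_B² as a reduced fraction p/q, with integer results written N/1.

64/1485

Shared (l₁,l₂,l₃)=(5,4,7): N and (l;000)² cancel in I_A²/I_B².
A: Δ = 2!·8!·6!/17! = 1/6126120; Racah Σ t=0..2: t=0:+1/483840 t=1:−1/51840 t=2:+1/69120 = -1/362880; ⇒ 3j(5 4 7; -2 0 2)² = 16/17017, sgn +1
B: Δ = 2!·8!·6!/17! = 1/6126120; Racah Σ t=0..0: t=0:+1/3870720 = 1/3870720; ⇒ 3j(5 4 7; 5 0 -5)² = 135/6188, sgn +1
I_A²/I_B² = (16/17017)/(135/6188) = 64/1485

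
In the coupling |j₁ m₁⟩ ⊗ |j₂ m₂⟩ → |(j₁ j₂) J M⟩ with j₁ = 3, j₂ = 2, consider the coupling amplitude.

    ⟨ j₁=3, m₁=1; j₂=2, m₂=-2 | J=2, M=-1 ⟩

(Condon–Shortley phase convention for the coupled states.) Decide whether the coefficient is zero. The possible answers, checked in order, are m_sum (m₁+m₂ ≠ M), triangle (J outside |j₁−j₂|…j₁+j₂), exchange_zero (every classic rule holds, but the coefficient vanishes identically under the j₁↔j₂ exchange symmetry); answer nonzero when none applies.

nonzero

m-sum: m₁+m₂ = 1+(-2) = -1, M = -1  ✓
triangle: |j₁−j₂| = 1 ≤ J = 2 ≤ j₁+j₂ = 5  ✓
exchange: j₁≠j₂ or m₁≠m₂ — the exchange symmetry imposes no constraint here
value check: CG = +√(3/14) = +0.462910 ≠ 0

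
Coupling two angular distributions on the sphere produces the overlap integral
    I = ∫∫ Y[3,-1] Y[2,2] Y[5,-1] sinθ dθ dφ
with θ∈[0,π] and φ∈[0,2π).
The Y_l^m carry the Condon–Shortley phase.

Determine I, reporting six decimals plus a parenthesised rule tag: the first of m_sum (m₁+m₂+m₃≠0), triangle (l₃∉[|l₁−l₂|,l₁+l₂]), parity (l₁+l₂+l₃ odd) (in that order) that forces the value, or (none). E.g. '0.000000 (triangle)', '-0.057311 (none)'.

m-sum 0 ✓  L=10 even ✓  1≤5≤5 ✓
Π(2lᵢ+1) = 7×5×11 = 385
triangle coeff Δ(3,2,5) = 1/2310
Σ_t [0,0]: t=0:+1/144 = 1/144
(3j)²=10/231 [(3 2 5; 0 0 0)], sign=-1
Σ_t [0,0]: t=0:+1/1152 = 1/1152
(3j)²=1/154 [(3 2 5; -1 2 -1)], sign=+1
⇒ 4πI² = 25/231
I = (-1)√(25/231/(4π)) = -0.09280237
No selection rule forces the value: the integral is nonzero (none).

-0.092802 (none)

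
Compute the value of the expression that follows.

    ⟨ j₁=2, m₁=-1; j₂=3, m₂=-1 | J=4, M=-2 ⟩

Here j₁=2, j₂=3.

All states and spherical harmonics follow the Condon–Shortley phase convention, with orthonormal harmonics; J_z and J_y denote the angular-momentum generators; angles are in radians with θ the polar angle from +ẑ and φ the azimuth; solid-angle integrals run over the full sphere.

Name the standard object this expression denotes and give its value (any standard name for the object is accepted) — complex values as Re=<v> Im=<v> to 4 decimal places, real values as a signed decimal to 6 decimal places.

Clebsch–Gordan coefficient, −√(1/28) ≈ -0.188982

This is a Clebsch–Gordan (vector-coupling) coefficient.
j₁+j₂−J=1  J+j₁−j₂=3  J−j₁+j₂=5  j₁+j₂+J+1=10
(j₁±m₁, j₂±m₂, J±M) = (1,3,2,4,2,6)
P² = 5184/7
sum k=0..1:
  [0] +1/72 = 1/72
  [1] −1/48 = -1/48
S = -1/144
C² = P²·S² = 1/28 ; C = -0.188982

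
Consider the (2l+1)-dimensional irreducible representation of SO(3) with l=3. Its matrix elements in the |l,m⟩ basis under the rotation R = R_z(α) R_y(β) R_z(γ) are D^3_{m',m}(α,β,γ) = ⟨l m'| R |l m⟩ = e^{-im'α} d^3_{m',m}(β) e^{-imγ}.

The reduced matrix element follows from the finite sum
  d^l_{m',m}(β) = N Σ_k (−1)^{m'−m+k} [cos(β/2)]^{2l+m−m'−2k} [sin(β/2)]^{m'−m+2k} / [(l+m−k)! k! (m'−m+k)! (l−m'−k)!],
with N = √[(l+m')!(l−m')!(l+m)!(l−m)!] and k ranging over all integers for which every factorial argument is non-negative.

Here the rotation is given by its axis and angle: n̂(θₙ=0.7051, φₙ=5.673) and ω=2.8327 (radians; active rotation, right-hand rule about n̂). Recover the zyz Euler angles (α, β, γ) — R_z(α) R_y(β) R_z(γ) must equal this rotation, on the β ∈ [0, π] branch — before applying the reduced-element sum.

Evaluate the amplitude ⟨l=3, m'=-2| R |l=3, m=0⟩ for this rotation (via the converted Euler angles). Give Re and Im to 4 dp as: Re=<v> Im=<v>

Axis–angle → zyz. n̂ = (sinθₙcosφₙ, sinθₙsinφₙ, cosθₙ) = (+0.531153, -0.371380, +0.761547), ω = 2.8327.
R = I cosω + sinω [n̂]ₓ + (1−cosω) n̂n̂ᵀ gives
  R = [-0.401776, -0.616696, +0.676951; -0.153670, -0.683353, -0.713733; +0.902752, -0.390787, +0.179787]
β = atan2(√(R₁₃²+R₂₃²), R₃₃) = 1.390026; α = atan2(R₂₃, R₁₃) mod 2π = 5.471344; γ = atan2(R₃₂, −R₃₁) mod 2π = 3.550122
Split into d^3_{-2,0}(β=1.3900) × two z-phases.
c=cos(1.390026/2)=0.768045, s=sin(1.390026/2)=0.640395; N=√[1·120·6·6]=65.726707
Admissible k: 2..3 (factorial args all ≥0)
  k=2: (−1)^0·65.7267/(12)·0.7680^4·0.6404^2 = +0.781636
  k=3: (−1)^1·65.7267/(12)·0.7680^2·0.6404^4 = -0.543410
d^3_{-2,0}(1.3900) = +0.781636 -0.543410 = +0.238226
Attach z-rotation phases: D = e^{-i(-2)(5.4713)}·(+0.238226)·e^{-i(0)(3.5501)} = -0.012593-0.237893i

Re=-0.0126 Im=-0.2379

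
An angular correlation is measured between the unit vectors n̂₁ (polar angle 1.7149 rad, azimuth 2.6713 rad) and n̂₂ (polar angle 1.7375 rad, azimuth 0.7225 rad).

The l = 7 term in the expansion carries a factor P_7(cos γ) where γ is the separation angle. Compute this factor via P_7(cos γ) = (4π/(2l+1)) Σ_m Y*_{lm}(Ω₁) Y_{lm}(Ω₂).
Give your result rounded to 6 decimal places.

Expand P_7 via completeness: Σ_{m} conj(Y_{7,m}) at Ω₁ times Y_{7,m} at Ω₂ —
  [-7]  conj(Y_{7,-7})(Ω₁) = 0.45962 - 0.06968j ; Y_{7,-7}(Ω₂) = 0.15342 + 0.42675j ; Δ = 0.10025 + 0.18545j
  [-6]  conj(Y_{7,-6})(Ω₁) = 0.23960 + 0.07936j ; Y_{7,-6}(Ω₂) = 0.10521 - 0.26542j ; Δ = 0.04627 - 0.05525j
  [-5]  conj(Y_{7,-5})(Ω₁) = -0.17940 - 0.18111j ; Y_{7,-5}(Ω₂) = 0.19579 - 0.09968j ; Δ = -0.05318 - 0.01758j
  [-4]  conj(Y_{7,-4})(Ω₁) = -0.08434 - 0.26296j ; Y_{7,-4}(Ω₂) = -0.29467 - 0.07574j ; Δ = 0.00494 + 0.08388j
  [-3]  conj(Y_{7,-3})(Ω₁) = -0.02902 + 0.17993j ; Y_{7,-3}(Ω₂) = -0.07698 - 0.11332j ; Δ = 0.02262 - 0.01056j
  [-2]  conj(Y_{7,-2})(Ω₁) = -0.16589 + 0.22742j ; Y_{7,-2}(Ω₂) = -0.03826 + 0.30256j ; Δ = -0.06246 - 0.05889j
  [-1]  conj(Y_{7,-1})(Ω₁) = 0.13652 - 0.06940j ; Y_{7,-1}(Ω₂) = -0.07793 + 0.06870j ; Δ = -0.00587 + 0.01479j
  [+0]  conj(Y_{7,0})(Ω₁) = 0.28236 + 0.00000j ; Y_{7,0}(Ω₂) = 0.30415 + 0.00000j ; Δ = 0.08588 + 0.00000j
  [+1]  conj(Y_{7,1})(Ω₁) = -0.13652 - 0.06940j ; Y_{7,1}(Ω₂) = 0.07793 + 0.06870j ; Δ = -0.00587 - 0.01479j
  [+2]  conj(Y_{7,2})(Ω₁) = -0.16589 - 0.22742j ; Y_{7,2}(Ω₂) = -0.03826 - 0.30256j ; Δ = -0.06246 + 0.05889j
  [+3]  conj(Y_{7,3})(Ω₁) = 0.02902 + 0.17993j ; Y_{7,3}(Ω₂) = 0.07698 - 0.11332j ; Δ = 0.02262 + 0.01056j
  [+4]  conj(Y_{7,4})(Ω₁) = -0.08434 + 0.26296j ; Y_{7,4}(Ω₂) = -0.29467 + 0.07574j ; Δ = 0.00494 - 0.08388j
  [+5]  conj(Y_{7,5})(Ω₁) = 0.17940 - 0.18111j ; Y_{7,5}(Ω₂) = -0.19579 - 0.09968j ; Δ = -0.05318 + 0.01758j
  [+6]  conj(Y_{7,6})(Ω₁) = 0.23960 - 0.07936j ; Y_{7,6}(Ω₂) = 0.10521 + 0.26542j ; Δ = 0.04627 + 0.05525j
  [+7]  conj(Y_{7,7})(Ω₁) = -0.45962 - 0.06968j ; Y_{7,7}(Ω₂) = -0.15342 + 0.42675j ; Δ = 0.10025 - 0.18545j
Total Σ_m = 0.19101 + 0.00000j. Multiply by 0.837758: 0.16002 + 0.00000j. P_7(cos γ) = 0.160021

0.160021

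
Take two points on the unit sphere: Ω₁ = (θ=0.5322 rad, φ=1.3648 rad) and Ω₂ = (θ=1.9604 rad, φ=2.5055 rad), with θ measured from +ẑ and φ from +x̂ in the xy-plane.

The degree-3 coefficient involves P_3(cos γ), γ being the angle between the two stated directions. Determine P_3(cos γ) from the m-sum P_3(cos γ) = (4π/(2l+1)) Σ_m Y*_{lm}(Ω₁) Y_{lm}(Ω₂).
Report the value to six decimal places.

Summing Y*_{l m}(θ₁,φ₁)·Y_{l m}(θ₂,φ₂) over m ∈ [−3, 3]; prefactor 4π/(2·3+1) = 1.795196:
  m=-3: Y*=(-0.031585, -0.044430)  Y=(0.109359, -0.311647)  product (-0.017301, 0.004984)
  m=-2: Y*=(-0.207778, 0.090799)  Y=(-0.097723, -0.317473)  product (0.049131, 0.057091)
  m=-1: Y*=(0.090988, 0.435434)  Y=(0.067019, 0.049493)  product (-0.015453, 0.033686)
  m=+0: Y*=(0.229137, -0.000000)  Y=(0.322981, 0.000000)  product (0.074007, 0.000000)
  m=+1: Y*=(-0.090988, 0.435434)  Y=(-0.067019, 0.049493)  product (-0.015453, -0.033686)
  m=+2: Y*=(-0.207778, -0.090799)  Y=(-0.097723, 0.317473)  product (0.049131, -0.057091)
  m=+3: Y*=(0.031585, -0.044430)  Y=(-0.109359, -0.311647)  product (-0.017301, -0.004984)
Total Σ_m = (0.106762, 0.000000). Multiply by 1.795196: (0.191658, 0.000000). P_3(cos γ) = 0.191658

0.191658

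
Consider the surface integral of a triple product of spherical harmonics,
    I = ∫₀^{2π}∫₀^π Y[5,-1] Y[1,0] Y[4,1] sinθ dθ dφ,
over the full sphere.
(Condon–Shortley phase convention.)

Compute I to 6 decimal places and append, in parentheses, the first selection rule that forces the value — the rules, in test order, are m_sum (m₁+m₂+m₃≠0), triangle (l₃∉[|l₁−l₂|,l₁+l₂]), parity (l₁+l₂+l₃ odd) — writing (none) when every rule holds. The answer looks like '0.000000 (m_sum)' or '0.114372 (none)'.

-0.240571 (none)

m-sum 0 ✓  L=10 even ✓  4≤4≤6 ✓
Π(2lᵢ+1) = 11×3×9 = 297
triangle coeff Δ(5,1,4) = 1/495
Σ_t [1,1]: t=1:−1/576 = -1/576
(3j)²=5/99 [(5 1 4; 0 0 0)], sign=-1
Σ_t [1,1]: t=1:−1/720 = -1/720
(3j)²=8/165 [(5 1 4; -1 0 1)], sign=+1
⇒ 4πI² = 8/11
I = (-1)√(8/11/(4π)) = -0.24057125
No selection rule forces the value: the integral is nonzero (none).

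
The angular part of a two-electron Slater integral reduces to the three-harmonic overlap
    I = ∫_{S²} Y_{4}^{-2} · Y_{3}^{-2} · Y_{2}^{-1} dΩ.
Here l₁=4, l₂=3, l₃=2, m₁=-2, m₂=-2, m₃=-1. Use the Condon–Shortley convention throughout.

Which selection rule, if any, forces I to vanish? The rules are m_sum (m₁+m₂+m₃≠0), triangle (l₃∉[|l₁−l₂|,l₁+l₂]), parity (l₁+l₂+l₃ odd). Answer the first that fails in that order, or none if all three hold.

m_sum

m₁+m₂+m₃ = -2 − 2 − 1 = -5  ✗
triangle: |4−3|=1 ≤ l₃=2 ≤ 4+3=7
parity: l₁+l₂+l₃ = 9 is odd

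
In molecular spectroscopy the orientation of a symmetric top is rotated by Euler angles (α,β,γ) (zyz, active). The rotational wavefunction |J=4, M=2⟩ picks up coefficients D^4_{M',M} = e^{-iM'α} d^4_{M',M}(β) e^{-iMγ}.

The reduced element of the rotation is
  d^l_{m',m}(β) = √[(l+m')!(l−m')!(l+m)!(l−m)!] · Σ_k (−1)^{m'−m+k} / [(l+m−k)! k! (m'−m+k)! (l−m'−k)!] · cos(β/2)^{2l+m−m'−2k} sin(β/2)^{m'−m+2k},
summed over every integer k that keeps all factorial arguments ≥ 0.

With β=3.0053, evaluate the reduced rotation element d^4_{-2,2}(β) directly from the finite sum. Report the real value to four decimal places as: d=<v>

d^4_{-2,2}(β=3.0053) via the finite sum:
With c≡cos(β/2)=0.068094 and s≡sin(β/2)=0.997679, N=[2·720·720·2]^{1/2}=1440.000000
k: max(0,(2)−(-2))=4 … min(4+(2),4−(-2))=6
  k=4: (−1)^0·1440.0000/(96)·0.0681^4·0.9977^4 = +0.000320
  k=5: (−1)^1·1440.0000/(120)·0.0681^2·0.9977^6 = -0.054870
  k=6: (−1)^2·1440.0000/(1440)·0.0681^0·0.9977^8 = +0.981582
d^4_{-2,2}(3.0053) = +0.000320 -0.054870 +0.981582 = +0.927031

d=0.9270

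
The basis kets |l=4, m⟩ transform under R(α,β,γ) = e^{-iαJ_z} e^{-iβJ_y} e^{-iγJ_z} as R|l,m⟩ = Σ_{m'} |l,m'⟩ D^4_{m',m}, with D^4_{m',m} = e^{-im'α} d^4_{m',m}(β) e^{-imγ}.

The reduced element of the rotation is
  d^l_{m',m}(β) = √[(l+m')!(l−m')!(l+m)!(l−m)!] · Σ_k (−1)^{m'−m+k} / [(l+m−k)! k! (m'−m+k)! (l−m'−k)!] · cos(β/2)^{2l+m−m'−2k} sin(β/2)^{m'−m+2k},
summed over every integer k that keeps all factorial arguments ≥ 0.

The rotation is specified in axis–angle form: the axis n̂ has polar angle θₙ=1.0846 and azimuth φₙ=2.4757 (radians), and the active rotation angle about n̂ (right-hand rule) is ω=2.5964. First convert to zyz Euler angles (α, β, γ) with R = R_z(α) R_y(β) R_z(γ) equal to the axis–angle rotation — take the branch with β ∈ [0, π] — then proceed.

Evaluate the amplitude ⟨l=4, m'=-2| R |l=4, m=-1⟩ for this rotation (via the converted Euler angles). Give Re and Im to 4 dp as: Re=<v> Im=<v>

Re=-0.2830 Im=-0.3275

Axis–angle → zyz. n̂ = (sinθₙcosφₙ, sinθₙsinφₙ, cosθₙ) = (-0.695239, +0.546173, +0.467266), ω = 2.5964.
R = I cosω + sinω [n̂]ₓ + (1−cosω) n̂n̂ᵀ gives
  R = [+0.041613, -0.946709, -0.319392; -0.462076, -0.301663, +0.833957; -0.885863, +0.112879, -0.450005]
β = atan2(√(R₁₃²+R₂₃²), R₃₃) = 2.037567; α = atan2(R₂₃, R₁₃) mod 2π = 1.936547; γ = atan2(R₃₂, −R₃₁) mod 2π = 0.126740
First d^4_{-2,-1}(β=2.0376), then the phase factors e^{-i(-2)α} and e^{-i(-1)γ}:
With c≡cos(β/2)=0.524402 and s≡sin(β/2)=0.851471, N=[2·720·6·120]^{1/2}=1018.233765
Admissible k: 1..3 (factorial args all ≥0)
  k=1: (−1)^0·1018.2338/(240)·0.5244^7·0.8515^1 = +0.039396
  k=2: (−1)^1·1018.2338/(48)·0.5244^5·0.8515^3 = -0.519323
  k=3: (−1)^2·1018.2338/(72)·0.5244^3·0.8515^5 = +0.912761
d^4_{-2,-1}(2.0376) = +0.039396 -0.519323 +0.912761 = +0.432834
Phases: e^{-i·(-2)·1.9365}=-0.744172-0.667988i, e^{-i·(-1)·0.1267}=+0.991979+0.126401i ⇒ D=-0.282973-0.327523i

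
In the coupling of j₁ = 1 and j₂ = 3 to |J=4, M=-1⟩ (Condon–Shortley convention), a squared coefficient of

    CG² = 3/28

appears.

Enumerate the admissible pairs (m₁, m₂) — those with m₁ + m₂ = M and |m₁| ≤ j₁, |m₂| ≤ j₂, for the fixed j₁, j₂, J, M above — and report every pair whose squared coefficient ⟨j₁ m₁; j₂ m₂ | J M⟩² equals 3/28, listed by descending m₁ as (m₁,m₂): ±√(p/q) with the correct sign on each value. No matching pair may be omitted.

Admissible pairs with m₁+m₂ = M = -1: (-1,0), (0,-1), (1,-2)
  (m₁,m₂)=(1,-2): CG² = 3/28, CG = +√(3/28)   ← matches the target
  (m₁,m₂)=(0,-1): CG² = 15/28, CG = +√(15/28)
  (m₁,m₂)=(-1,0): CG² = 5/14, CG = +√(5/14)
Pairs with CG² = 3/28: (1,-2): +√(3/28)

(1,-2): +√(3/28)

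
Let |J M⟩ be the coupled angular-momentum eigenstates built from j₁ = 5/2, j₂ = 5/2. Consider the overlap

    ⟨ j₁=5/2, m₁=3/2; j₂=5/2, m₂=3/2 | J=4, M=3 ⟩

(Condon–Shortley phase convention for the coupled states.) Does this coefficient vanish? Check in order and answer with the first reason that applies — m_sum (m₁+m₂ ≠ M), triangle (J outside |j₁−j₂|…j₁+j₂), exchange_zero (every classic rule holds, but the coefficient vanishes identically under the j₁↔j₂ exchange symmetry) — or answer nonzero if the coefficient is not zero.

exchange_zero

m-sum: m₁+m₂ = 3/2+3/2 = 3, M = 3  ✓
triangle: |j₁−j₂| = 0 ≤ J = 4 ≤ j₁+j₂ = 5  ✓
exchange: j₁=j₂ and m₁=m₂, and (−1)^(j₁+j₂−J) = (−1)^1 = −1 forces ⟨j₁m₁;j₂m₂|JM⟩ = −⟨j₂m₂;j₁m₁|JM⟩ = −⟨j₁m₁;j₂m₂|JM⟩ ⇒ the coefficient vanishes identically
Racah sum check: Σ_k collapses to 0 ⇒ CG = 0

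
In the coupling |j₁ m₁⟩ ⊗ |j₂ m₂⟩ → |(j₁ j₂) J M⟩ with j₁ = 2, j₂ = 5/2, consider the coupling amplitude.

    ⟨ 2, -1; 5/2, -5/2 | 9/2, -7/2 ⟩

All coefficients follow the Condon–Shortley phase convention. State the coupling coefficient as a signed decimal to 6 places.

+0.666667  (= +√(4/9))

j₁+j₂−J=0  J+j₁−j₂=4  J−j₁+j₂=5  j₁+j₂+J+1=10
(j₁±m₁, j₂±m₂, J±M) = (1,3,0,5,1,8)
P² = 230400
sum k=0..0:
  [0] +1/720 = 1/720
S = 1/720
C² = P²·S² = 4/9 ; C = +0.666667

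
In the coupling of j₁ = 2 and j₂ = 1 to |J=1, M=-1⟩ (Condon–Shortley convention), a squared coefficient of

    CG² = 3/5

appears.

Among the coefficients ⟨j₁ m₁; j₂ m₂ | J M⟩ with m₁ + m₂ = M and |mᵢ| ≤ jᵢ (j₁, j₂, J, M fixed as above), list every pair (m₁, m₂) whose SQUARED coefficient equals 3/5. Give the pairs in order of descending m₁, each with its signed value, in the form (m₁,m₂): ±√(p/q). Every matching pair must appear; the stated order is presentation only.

Admissible pairs with m₁+m₂ = M = -1: (-2,1), (-1,0), (0,-1)
  (m₁,m₂)=(0,-1): CG² = 1/10, CG = +√(1/10)
  (m₁,m₂)=(-1,0): CG² = 3/10, CG = −√(3/10)
  (m₁,m₂)=(-2,1): CG² = 3/5, CG = +√(3/5)   ← matches the target
Pairs with CG² = 3/5: (-2,1): +√(3/5)

(-2,1): +√(3/5)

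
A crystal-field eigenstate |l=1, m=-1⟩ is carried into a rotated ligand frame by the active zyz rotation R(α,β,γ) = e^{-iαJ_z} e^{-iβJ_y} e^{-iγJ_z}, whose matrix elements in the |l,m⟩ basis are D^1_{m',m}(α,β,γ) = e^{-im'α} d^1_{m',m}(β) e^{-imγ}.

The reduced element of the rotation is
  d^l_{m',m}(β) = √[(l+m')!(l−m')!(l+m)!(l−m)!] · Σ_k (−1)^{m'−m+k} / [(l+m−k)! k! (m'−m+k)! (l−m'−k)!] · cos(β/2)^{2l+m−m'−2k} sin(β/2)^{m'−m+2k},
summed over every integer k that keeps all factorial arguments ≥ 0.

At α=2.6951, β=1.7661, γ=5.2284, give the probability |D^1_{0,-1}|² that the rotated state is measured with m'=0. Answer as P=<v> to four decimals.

D^1_{0,-1}(2.6951,1.7661,5.2284) = e^{-i·0·2.6951}·d^1_{0,-1}(1.7661)·e^{-i·-1·5.2284}. Compute d first:
Half-angle: c=0.634797, s=0.772679. N=√(1·1·1·2)=1.414214
Admissible k: 0..0 (factorial args all ≥0)
  k=0: (−1)^1·1.4142/(1)·0.6348^1·0.7727^1 = -0.693664
d^1_{0,-1}(1.7661) = -0.693664
|D^1_{0,-1}|² = |d^1_{0,-1}(β)|² = (-0.693664)² = 0.481169 (the z-rotation phases have unit modulus)

P=0.4812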